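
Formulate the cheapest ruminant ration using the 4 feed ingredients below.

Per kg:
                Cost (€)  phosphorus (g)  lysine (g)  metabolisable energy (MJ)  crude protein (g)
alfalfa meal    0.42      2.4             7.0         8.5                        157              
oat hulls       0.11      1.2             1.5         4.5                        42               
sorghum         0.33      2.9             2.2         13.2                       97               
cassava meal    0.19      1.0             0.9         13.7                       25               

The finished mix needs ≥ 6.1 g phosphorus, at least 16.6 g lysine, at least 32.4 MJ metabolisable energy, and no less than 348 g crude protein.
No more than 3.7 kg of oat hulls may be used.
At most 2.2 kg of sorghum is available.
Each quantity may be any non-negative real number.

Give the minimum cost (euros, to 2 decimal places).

€1.10

Treat it as an LP. Let x1 = kg of alfalfa meal, x2 = kg of oat hulls, x3 = kg of sorghum, x4 = kg of cassava meal.
Minimise 0.42x1 + 0.11x2 + 0.33x3 + 0.19x4 with:
  2.4x1 + 1.2x2 + 2.9x3 + 1x4 ≥ 6.1   (phosphorus)
  7x1 + 1.5x2 + 2.2x3 + 0.9x4 ≥ 16.6   (lysine)
  8.5x1 + 4.5x2 + 13.2x3 + 13.7x4 ≥ 32.4   (metabolisable energy)
  157x1 + 42x2 + 97x3 + 25x4 ≥ 348   (crude protein)
  x2 ≤ 3.7
  x3 ≤ 2.2
  x1, x2, x3, x4 ≥ 0.
The cheapest feasible vertex uses only alfalfa meal, oat hulls, cassava meal; sorghum is not used. The lysine, metabolisable energy, the oat hulls cap requirements are met with equality.
Optimal quantities: alfalfa meal = 1.555 kg, oat hulls = 3.7 kg, cassava meal = 0.185 kg.
Objective = 0.42·1.555 + 0.11·3.7 + 0.19·0.185 = 1.0953.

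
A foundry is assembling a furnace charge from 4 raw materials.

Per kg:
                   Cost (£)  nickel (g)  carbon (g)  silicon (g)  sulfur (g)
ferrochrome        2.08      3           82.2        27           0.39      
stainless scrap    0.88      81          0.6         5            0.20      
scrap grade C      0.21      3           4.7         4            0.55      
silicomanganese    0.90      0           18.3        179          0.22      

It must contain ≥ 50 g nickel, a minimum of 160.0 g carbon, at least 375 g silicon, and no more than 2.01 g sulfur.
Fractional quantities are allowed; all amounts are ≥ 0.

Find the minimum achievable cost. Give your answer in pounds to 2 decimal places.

Let x1 = kg of ferrochrome, x2 = kg of stainless scrap, x3 = kg of scrap grade C, x4 = kg of silicomanganese.
Minimize 2.08x1 + 0.88x2 + 0.21x3 + 0.9x4 s.t.:
  3x1 + 81x2 + 3x3 ≥ 50   (nickel)
  82.2x1 + 0.6x2 + 4.7x3 + 18.3x4 ≥ 160   (carbon)
  27x1 + 5x2 + 4x3 + 179x4 ≥ 375   (silicon)
  0.39x1 + 0.2x2 + 0.55x3 + 0.22x4 ≤ 2.01   (sulfur)
  x1, x2, x3, x4 ≥ 0.
At the optimum only ferrochrome, stainless scrap, silicomanganese are positive (scrap grade C = 0). The nickel, carbon, silicon requirements are met with equality.
So ferrochrome = 1.531 kg, stainless scrap = 0.5606 kg, silicomanganese = 1.848 kg.
Total cost: 2.08·1.531 + 0.88·0.5606 + 0.9·1.848 = 5.3410.

£5.34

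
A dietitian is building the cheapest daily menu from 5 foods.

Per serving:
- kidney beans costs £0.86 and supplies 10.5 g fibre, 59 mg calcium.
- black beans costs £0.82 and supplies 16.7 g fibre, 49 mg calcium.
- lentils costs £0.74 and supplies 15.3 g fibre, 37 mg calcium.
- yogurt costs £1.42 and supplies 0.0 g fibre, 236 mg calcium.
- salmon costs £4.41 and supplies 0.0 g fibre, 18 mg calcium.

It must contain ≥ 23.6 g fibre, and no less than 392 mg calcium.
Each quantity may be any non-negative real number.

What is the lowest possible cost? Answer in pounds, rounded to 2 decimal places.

£3.10

This is a linear program. Let x1 = servings of kidney beans, x2 = servings of black beans, x3 = servings of lentils, x4 = servings of yogurt, x5 = servings of salmon.
Minimize 0.86x1 + 0.82x2 + 0.74x3 + 1.42x4 + 4.41x5 s.t.:
  10.5x1 + 16.7x2 + 15.3x3 ≥ 23.6   (fibre)
  59x1 + 49x2 + 37x3 + 236x4 + 18x5 ≥ 392   (calcium)
  x1, x2, x3, x4, x5 ≥ 0.
The minimum-cost mix takes nothing from kidney beans, lentils, salmon — only black beans, yogurt. Binding constraints: fibre and calcium.
That vertex is x2 = 1.413, x4 = 1.368.
Hence cost = 0.82·1.413 + 1.42·1.368 = £3.1012.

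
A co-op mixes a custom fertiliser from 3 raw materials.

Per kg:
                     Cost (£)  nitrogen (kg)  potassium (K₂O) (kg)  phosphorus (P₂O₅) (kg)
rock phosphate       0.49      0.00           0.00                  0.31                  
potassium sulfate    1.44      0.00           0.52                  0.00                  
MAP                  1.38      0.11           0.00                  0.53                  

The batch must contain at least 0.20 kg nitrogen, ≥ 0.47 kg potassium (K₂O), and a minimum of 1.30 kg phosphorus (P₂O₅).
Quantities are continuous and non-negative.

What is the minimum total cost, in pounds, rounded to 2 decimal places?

Set it up as a linear program. Let x1 = kg of rock phosphate, x2 = kg of potassium sulfate, x3 = kg of MAP.
min 0.49x1 + 1.44x2 + 1.38x3 s.t.:
  0.11x3 ≥ 0.2   (nitrogen)
  0.52x2 ≥ 0.47   (potassium (K₂O))
  0.31x1 + 0.53x3 ≥ 1.3   (phosphorus (P₂O₅))
  x1, x2, x3 ≥ 0.
All 3 inputs are positive at the optimum. The nitrogen, potassium (K₂O), phosphorus (P₂O₅) requirements are met with equality.
That vertex is x1 = 1.085, x2 = 0.9038, x3 = 1.818.
Hence cost = 0.49·1.085 + 1.44·0.9038 + 1.38·1.818 = £4.3420.

£4.34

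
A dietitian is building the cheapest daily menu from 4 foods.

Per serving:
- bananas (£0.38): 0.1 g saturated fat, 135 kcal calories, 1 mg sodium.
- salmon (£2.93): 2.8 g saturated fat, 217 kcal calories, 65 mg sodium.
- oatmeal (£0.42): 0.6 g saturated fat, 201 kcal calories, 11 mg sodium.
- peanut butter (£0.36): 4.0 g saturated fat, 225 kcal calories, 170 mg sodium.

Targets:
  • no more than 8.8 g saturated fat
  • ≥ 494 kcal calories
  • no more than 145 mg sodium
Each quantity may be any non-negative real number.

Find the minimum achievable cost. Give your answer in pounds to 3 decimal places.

£0.950

Let x1 = servings of bananas, x2 = servings of salmon, x3 = servings of oatmeal, x4 = servings of peanut butter.
min 0.38x1 + 2.93x2 + 0.42x3 + 0.36x4 s.t.:
  0.1x1 + 2.8x2 + 0.6x3 + 4x4 ≤ 8.8   (saturated fat)
  135x1 + 217x2 + 201x3 + 225x4 ≥ 494   (calories)
  1x1 + 65x2 + 11x3 + 170x4 ≤ 145   (sodium)
  x1, x2, x3, x4 ≥ 0.
The cheapest feasible vertex uses only oatmeal, peanut butter; bananas, salmon are not used. The calories and sodium requirements are met with equality.
So oatmeal = 1.62 servings, peanut butter = 0.7481 servings.
Total cost: 0.42·1.62 + 0.36·0.7481 = 0.94972.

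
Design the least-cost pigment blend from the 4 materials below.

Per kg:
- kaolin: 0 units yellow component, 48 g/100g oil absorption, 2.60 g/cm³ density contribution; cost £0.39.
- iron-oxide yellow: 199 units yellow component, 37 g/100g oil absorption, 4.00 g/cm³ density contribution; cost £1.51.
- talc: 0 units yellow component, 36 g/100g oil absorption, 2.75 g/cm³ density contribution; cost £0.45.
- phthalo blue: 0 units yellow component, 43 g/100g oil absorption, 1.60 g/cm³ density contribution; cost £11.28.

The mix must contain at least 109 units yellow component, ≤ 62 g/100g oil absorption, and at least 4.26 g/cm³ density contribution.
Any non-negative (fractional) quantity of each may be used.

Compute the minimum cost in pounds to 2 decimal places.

£1.14

Let x1 = kg of kaolin, x2 = kg of iron-oxide yellow, x3 = kg of talc, x4 = kg of phthalo blue.
Minimise 0.39x1 + 1.51x2 + 0.45x3 + 11.28x4 with:
  199x2 ≥ 109   (yellow component)
  48x1 + 37x2 + 36x3 + 43x4 ≤ 62   (oil absorption)
  2.6x1 + 4x2 + 2.75x3 + 1.6x4 ≥ 4.26   (density contribution)
  x1, x2, x3, x4 ≥ 0.
At the optimum only kaolin, iron-oxide yellow are positive (talc, phthalo blue = 0). There the yellow component and density contribution constraints are tight.
So kaolin = 0.7958 kg, iron-oxide yellow = 0.5477 kg.
Hence cost = 0.39·0.7958 + 1.51·0.5477 = £1.1374.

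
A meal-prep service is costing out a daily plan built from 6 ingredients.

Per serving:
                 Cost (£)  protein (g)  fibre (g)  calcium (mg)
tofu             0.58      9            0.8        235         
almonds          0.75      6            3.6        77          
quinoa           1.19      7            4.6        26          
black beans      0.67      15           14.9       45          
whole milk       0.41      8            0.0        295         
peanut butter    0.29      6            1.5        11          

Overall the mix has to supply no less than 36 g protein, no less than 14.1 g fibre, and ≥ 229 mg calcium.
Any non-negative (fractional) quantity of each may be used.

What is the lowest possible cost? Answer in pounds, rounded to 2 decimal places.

This is a linear program. Let x1 = servings of tofu, x2 = servings of almonds, x3 = servings of quinoa, x4 = servings of black beans, x5 = servings of whole milk, x6 = servings of peanut butter.
Minimise 0.58x1 + 0.75x2 + 1.19x3 + 0.67x4 + 0.41x5 + 0.29x6 subject to:
  9x1 + 6x2 + 7x3 + 15x4 + 8x5 + 6x6 ≥ 36   (protein)
  0.8x1 + 3.6x2 + 4.6x3 + 14.9x4 + 1.5x6 ≥ 14.1   (fibre)
  235x1 + 77x2 + 26x3 + 45x4 + 295x5 + 11x6 ≥ 229   (calcium)
  x1, x2, x3, x4, x5, x6 ≥ 0.
The optimal basis is {black beans, whole milk}; tofu, almonds, quinoa, peanut butter drop out. Binding constraints: protein and calcium.
Optimal quantities: black beans = 2.162 servings, whole milk = 0.4465 servings.
Hence cost = 0.67·2.162 + 0.41·0.4465 = £1.6316.

£1.63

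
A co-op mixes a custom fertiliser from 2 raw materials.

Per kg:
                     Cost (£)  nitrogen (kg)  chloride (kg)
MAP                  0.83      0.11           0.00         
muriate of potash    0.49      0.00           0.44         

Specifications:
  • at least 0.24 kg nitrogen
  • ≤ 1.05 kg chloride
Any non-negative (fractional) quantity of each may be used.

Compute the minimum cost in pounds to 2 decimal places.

This is a linear program. Let x1 = kg of MAP, x2 = kg of muriate of potash.
Minimize 0.83x1 + 0.49x2 with:
  0.11x1 ≥ 0.24   (nitrogen)
  0.44x2 ≤ 1.05   (chloride)
  x1, x2 ≥ 0.
The optimal basis is {MAP}; muriate of potash drops out. Binding constraint: nitrogen.
So MAP = 2.182 kg.
Total cost: 0.83·2.182 = 1.8111.

£1.81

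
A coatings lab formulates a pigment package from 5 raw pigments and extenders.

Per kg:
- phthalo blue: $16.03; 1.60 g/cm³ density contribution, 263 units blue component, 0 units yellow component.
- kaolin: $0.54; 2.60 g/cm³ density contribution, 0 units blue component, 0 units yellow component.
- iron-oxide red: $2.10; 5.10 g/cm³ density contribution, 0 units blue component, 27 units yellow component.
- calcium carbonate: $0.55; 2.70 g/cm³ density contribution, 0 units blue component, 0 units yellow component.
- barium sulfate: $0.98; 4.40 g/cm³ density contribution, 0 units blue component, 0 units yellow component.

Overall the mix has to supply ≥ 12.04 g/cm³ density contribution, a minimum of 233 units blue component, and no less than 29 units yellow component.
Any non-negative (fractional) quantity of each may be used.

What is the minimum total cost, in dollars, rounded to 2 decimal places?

$17.51

Let x1 = kg of phthalo blue, x2 = kg of kaolin, x3 = kg of iron-oxide red, x4 = kg of calcium carbonate, x5 = kg of barium sulfate.
Minimize 16.03x1 + 0.54x2 + 2.1x3 + 0.55x4 + 0.98x5 s.t.:
  1.6x1 + 2.6x2 + 5.1x3 + 2.7x4 + 4.4x5 ≥ 12.04   (density contribution)
  263x1 ≥ 233   (blue component)
  27x3 ≥ 29   (yellow component)
  x1, x2, x3, x4, x5 ≥ 0.
The minimum-cost mix takes nothing from kaolin, barium sulfate — only phthalo blue, iron-oxide red, calcium carbonate. There the density contribution, blue component, yellow component constraints are tight.
Optimal quantities: phthalo blue = 0.88593 kg, iron-oxide red = 1.0741 kg, calcium carbonate = 1.9055 kg.
Cost = 16.03·0.88593 + 2.1·1.0741 + 0.55·1.9055 = 17.5051.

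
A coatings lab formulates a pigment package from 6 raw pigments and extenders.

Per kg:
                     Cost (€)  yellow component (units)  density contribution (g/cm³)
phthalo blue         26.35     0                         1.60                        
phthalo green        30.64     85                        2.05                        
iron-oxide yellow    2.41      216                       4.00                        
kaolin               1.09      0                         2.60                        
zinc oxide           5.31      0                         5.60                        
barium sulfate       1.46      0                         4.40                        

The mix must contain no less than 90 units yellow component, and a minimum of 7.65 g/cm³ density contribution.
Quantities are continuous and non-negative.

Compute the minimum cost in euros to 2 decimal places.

€2.99

This is a linear program. Let x1 = kg of phthalo blue, x2 = kg of phthalo green, x3 = kg of iron-oxide yellow, x4 = kg of kaolin, x5 = kg of zinc oxide, x6 = kg of barium sulfate.
min 26.35x1 + 30.64x2 + 2.41x3 + 1.09x4 + 5.31x5 + 1.46x6 with:
  85x2 + 216x3 ≥ 90   (yellow component)
  1.6x1 + 2.05x2 + 4x3 + 2.6x4 + 5.6x5 + 4.4x6 ≥ 7.65   (density contribution)
  x1, x2, x3, x4, x5, x6 ≥ 0.
The cheapest feasible vertex uses only iron-oxide yellow, barium sulfate; phthalo blue, phthalo green, kaolin, zinc oxide are not used. Binding constraints: yellow component and density contribution.
So iron-oxide yellow = 0.4167 kg, barium sulfate = 1.36 kg.
Objective = 2.41·0.4167 + 1.46·1.36 = 2.9898.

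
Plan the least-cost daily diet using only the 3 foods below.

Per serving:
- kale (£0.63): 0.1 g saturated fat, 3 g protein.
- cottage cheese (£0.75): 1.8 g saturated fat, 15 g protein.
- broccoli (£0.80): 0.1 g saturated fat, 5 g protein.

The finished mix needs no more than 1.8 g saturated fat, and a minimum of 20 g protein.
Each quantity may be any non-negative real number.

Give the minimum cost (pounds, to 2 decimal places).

£1.66

Let x1 = servings of kale, x2 = servings of cottage cheese, x3 = servings of broccoli.
min 0.63x1 + 0.75x2 + 0.8x3 s.t.:
  0.1x1 + 1.8x2 + 0.1x3 ≤ 1.8   (saturated fat)
  3x1 + 15x2 + 5x3 ≥ 20   (protein)
  x1, x2, x3 ≥ 0.
The cheapest feasible vertex uses only cottage cheese, broccoli; kale is not used. There the saturated fat and protein constraints are tight.
Optimal quantities: cottage cheese = 0.9333 servings, broccoli = 1.2 servings.
Cost = 0.75·0.9333 + 0.8·1.2 = 1.6600.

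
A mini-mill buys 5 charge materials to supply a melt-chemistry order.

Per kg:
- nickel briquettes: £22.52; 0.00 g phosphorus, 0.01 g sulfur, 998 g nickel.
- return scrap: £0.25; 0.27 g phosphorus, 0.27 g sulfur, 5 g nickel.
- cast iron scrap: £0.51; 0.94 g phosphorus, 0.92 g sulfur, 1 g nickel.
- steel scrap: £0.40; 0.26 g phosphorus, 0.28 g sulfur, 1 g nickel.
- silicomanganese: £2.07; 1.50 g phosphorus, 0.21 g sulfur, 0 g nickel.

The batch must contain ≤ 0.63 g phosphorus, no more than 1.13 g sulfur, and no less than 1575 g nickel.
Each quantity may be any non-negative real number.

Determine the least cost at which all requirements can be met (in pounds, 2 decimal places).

Let x1 = kg of nickel briquettes, x2 = kg of return scrap, x3 = kg of cast iron scrap, x4 = kg of steel scrap, x5 = kg of silicomanganese.
Minimize 22.52x1 + 0.25x2 + 0.51x3 + 0.4x4 + 2.07x5 s.t.:
  0.27x2 + 0.94x3 + 0.26x4 + 1.5x5 ≤ 0.63   (phosphorus)
  0.01x1 + 0.27x2 + 0.92x3 + 0.28x4 + 0.21x5 ≤ 1.13   (sulfur)
  998x1 + 5x2 + 1x3 + 1x4 ≥ 1575   (nickel)
  x1, x2, x3, x4, x5 ≥ 0.
The cheapest feasible vertex uses only nickel briquettes; return scrap, cast iron scrap, steel scrap, silicomanganese are not used. Binding constraint: nickel.
Optimal quantities: nickel briquettes = 1.578 kg.
Total cost: 22.52·1.578 = 35.5366.

£35.54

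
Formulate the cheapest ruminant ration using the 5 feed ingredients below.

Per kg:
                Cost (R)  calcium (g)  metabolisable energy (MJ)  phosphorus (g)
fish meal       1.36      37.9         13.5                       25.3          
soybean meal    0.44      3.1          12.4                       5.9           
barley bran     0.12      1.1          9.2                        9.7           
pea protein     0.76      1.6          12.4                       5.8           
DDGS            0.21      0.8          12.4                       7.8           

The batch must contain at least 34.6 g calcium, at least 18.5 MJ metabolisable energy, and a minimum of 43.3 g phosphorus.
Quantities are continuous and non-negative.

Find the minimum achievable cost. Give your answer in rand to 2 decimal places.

Let x1 = kg of fish meal, x2 = kg of soybean meal, x3 = kg of barley bran, x4 = kg of pea protein, x5 = kg of DDGS.
Minimize 1.36x1 + 0.44x2 + 0.12x3 + 0.76x4 + 0.21x5 subject to:
  37.9x1 + 3.1x2 + 1.1x3 + 1.6x4 + 0.8x5 ≥ 34.6   (calcium)
  13.5x1 + 12.4x2 + 9.2x3 + 12.4x4 + 12.4x5 ≥ 18.5   (metabolisable energy)
  25.3x1 + 5.9x2 + 9.7x3 + 5.8x4 + 7.8x5 ≥ 43.3   (phosphorus)
  x1, x2, x3, x4, x5 ≥ 0.
At the optimum only fish meal, barley bran are positive (soybean meal, pea protein, DDGS = 0). There the calcium and phosphorus constraints are tight.
Optimal quantities: fish meal = 0.8475 kg, barley bran = 2.253 kg.
Hence cost = 1.36·0.8475 + 0.12·2.253 = R1.4230.

R1.42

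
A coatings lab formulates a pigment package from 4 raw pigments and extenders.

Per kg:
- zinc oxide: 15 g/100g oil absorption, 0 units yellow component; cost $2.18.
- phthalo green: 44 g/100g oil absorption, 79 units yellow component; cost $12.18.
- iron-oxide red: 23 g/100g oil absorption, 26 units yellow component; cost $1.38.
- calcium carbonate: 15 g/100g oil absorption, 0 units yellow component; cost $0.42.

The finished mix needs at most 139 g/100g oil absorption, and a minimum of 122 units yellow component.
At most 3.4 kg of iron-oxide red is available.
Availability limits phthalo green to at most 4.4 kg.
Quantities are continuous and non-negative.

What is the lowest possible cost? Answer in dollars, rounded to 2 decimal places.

$9.87

Set it up as a linear program. Let x1 = kg of zinc oxide, x2 = kg of phthalo green, x3 = kg of iron-oxide red, x4 = kg of calcium carbonate.
Minimize 2.18x1 + 12.18x2 + 1.38x3 + 0.42x4 subject to:
  15x1 + 44x2 + 23x3 + 15x4 ≤ 139   (oil absorption)
  79x2 + 26x3 ≥ 122   (yellow component)
  x3 ≤ 3.4
  x2 ≤ 4.4
  x1, x2, x3, x4 ≥ 0.
The minimum-cost mix takes nothing from zinc oxide, calcium carbonate — only phthalo green, iron-oxide red. There the yellow component and the iron-oxide red cap constraints are tight.
Optimal quantities: phthalo green = 0.4253 kg, iron-oxide red = 3.4 kg.
Total cost: 12.18·0.4253 + 1.38·3.4 = 9.8722.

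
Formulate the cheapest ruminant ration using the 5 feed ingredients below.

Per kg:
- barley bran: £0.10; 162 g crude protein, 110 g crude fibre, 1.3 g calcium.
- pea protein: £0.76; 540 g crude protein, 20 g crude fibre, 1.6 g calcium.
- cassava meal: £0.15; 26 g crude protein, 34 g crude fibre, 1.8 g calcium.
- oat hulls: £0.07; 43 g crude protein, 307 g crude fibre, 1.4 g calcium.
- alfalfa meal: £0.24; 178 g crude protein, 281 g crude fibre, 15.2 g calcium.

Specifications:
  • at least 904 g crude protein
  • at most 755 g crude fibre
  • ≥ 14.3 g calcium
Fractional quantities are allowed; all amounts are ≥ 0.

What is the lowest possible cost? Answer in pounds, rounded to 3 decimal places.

Let x1 = kg of barley bran, x2 = kg of pea protein, x3 = kg of cassava meal, x4 = kg of oat hulls, x5 = kg of alfalfa meal.
Minimize 0.1x1 + 0.76x2 + 0.15x3 + 0.07x4 + 0.24x5 with:
  162x1 + 540x2 + 26x3 + 43x4 + 178x5 ≥ 904   (crude protein)
  110x1 + 20x2 + 34x3 + 307x4 + 281x5 ≤ 755   (crude fibre)
  1.3x1 + 1.6x2 + 1.8x3 + 1.4x4 + 15.2x5 ≥ 14.3   (calcium)
  x1, x2, x3, x4, x5 ≥ 0.
At the optimum only barley bran, alfalfa meal are positive (pea protein, cassava meal, oat hulls = 0). There the crude protein and calcium constraints are tight.
Solving gives x1 = 5.018, x5 = 0.5116.
Total cost: 0.1·5.018 + 0.24·0.5116 = 0.62458.

£0.625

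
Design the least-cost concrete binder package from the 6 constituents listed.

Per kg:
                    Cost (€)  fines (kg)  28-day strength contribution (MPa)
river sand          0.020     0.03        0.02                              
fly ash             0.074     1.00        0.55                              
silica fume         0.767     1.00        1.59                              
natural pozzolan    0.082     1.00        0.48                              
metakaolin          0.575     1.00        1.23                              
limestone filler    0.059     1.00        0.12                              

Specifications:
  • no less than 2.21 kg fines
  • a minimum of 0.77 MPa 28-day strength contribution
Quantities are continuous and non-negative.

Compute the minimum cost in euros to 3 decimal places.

This is a linear program. Let x1 = kg of river sand, x2 = kg of fly ash, x3 = kg of silica fume, x4 = kg of natural pozzolan, x5 = kg of metakaolin, x6 = kg of limestone filler.
Minimize 0.02x1 + 0.074x2 + 0.767x3 + 0.082x4 + 0.575x5 + 0.059x6 with:
  0.03x1 + 1x2 + 1x3 + 1x4 + 1x5 + 1x6 ≥ 2.21   (fines)
  0.02x1 + 0.55x2 + 1.59x3 + 0.48x4 + 1.23x5 + 0.12x6 ≥ 0.77   (28-day strength contribution)
  x1, x2, x3, x4, x5, x6 ≥ 0.
The optimal basis is {fly ash, limestone filler}; river sand, silica fume, natural pozzolan, metakaolin drop out. The fines and 28-day strength contribution requirements are met with equality.
Optimal quantities: fly ash = 1.174 kg, limestone filler = 1.036 kg.
Total cost: 0.074·1.174 + 0.059·1.036 = 0.14800.

€0.148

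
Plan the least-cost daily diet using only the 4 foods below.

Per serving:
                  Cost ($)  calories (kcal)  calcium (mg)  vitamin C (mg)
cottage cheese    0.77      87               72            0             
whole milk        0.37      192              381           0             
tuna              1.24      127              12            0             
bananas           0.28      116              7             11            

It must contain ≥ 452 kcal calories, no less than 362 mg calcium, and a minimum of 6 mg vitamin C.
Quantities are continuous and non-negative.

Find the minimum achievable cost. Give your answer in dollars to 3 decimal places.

Set it up as a linear program. Let x1 = servings of cottage cheese, x2 = servings of whole milk, x3 = servings of tuna, x4 = servings of bananas.
Minimize 0.77x1 + 0.37x2 + 1.24x3 + 0.28x4 subject to:
  87x1 + 192x2 + 127x3 + 116x4 ≥ 452   (calories)
  72x1 + 381x2 + 12x3 + 7x4 ≥ 362   (calcium)
  11x4 ≥ 6   (vitamin C)
  x1, x2, x3, x4 ≥ 0.
The minimum-cost mix takes nothing from cottage cheese, tuna — only whole milk, bananas. There the calories and vitamin C constraints are tight.
That vertex is x2 = 2.025, x4 = 0.5455.
Hence cost = 0.37·2.025 + 0.28·0.5455 = $0.90199.

$0.902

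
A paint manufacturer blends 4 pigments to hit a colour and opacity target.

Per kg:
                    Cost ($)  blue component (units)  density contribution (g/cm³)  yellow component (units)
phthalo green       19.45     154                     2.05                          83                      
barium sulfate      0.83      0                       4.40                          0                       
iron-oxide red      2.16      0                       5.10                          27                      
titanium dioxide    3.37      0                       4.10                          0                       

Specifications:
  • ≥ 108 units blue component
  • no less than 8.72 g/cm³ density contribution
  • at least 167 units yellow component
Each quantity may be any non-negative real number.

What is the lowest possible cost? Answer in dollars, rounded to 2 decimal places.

Let x1 = kg of phthalo green, x2 = kg of barium sulfate, x3 = kg of iron-oxide red, x4 = kg of titanium dioxide.
Minimize 19.45x1 + 0.83x2 + 2.16x3 + 3.37x4 s.t.:
  154x1 ≥ 108   (blue component)
  2.05x1 + 4.4x2 + 5.1x3 + 4.1x4 ≥ 8.72   (density contribution)
  83x1 + 27x3 ≥ 167   (yellow component)
  x1, x2, x3, x4 ≥ 0.
The minimum-cost mix takes nothing from barium sulfate, titanium dioxide — only phthalo green, iron-oxide red. The blue component and yellow component requirements are met with equality.
That vertex is x1 = 0.7013, x3 = 4.029.
Hence cost = 19.45·0.7013 + 2.16·4.029 = $22.3429.

$22.34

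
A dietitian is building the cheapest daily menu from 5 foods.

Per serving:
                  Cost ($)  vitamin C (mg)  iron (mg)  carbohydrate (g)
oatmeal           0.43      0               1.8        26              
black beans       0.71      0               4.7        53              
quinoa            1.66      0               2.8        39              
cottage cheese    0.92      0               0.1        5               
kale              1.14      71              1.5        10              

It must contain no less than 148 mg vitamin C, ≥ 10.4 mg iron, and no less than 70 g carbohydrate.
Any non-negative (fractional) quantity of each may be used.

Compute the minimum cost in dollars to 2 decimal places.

This is a linear program. Let x1 = servings of oatmeal, x2 = servings of black beans, x3 = servings of quinoa, x4 = servings of cottage cheese, x5 = servings of kale.
Minimize 0.43x1 + 0.71x2 + 1.66x3 + 0.92x4 + 1.14x5 with:
  71x5 ≥ 148   (vitamin C)
  1.8x1 + 4.7x2 + 2.8x3 + 0.1x4 + 1.5x5 ≥ 10.4   (iron)
  26x1 + 53x2 + 39x3 + 5x4 + 10x5 ≥ 70   (carbohydrate)
  x1, x2, x3, x4, x5 ≥ 0.
The optimal basis is {black beans, kale}; oatmeal, quinoa, cottage cheese drop out. There the vitamin C and iron constraints are tight.
That vertex is x2 = 1.547, x5 = 2.085.
Total cost: 0.71·1.547 + 1.14·2.085 = 3.4753.

$3.48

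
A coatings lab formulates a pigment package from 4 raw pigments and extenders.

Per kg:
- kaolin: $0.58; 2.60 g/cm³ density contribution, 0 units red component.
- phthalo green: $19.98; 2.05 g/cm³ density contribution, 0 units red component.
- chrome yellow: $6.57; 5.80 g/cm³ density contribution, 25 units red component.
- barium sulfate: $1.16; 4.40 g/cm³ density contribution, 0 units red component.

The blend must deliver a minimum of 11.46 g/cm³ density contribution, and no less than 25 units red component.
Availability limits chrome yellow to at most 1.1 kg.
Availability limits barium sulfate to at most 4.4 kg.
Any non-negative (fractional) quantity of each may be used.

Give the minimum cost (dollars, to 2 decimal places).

Treat it as an LP. Let x1 = kg of kaolin, x2 = kg of phthalo green, x3 = kg of chrome yellow, x4 = kg of barium sulfate.
min 0.58x1 + 19.98x2 + 6.57x3 + 1.16x4 subject to:
  2.6x1 + 2.05x2 + 5.8x3 + 4.4x4 ≥ 11.46   (density contribution)
  25x3 ≥ 25   (red component)
  x3 ≤ 1.1
  x4 ≤ 4.4
  x1, x2, x3, x4 ≥ 0.
The minimum-cost mix takes nothing from phthalo green, barium sulfate — only kaolin, chrome yellow. The density contribution and red component requirements are met with equality.
Solving gives x1 = 2.177, x3 = 1.
Cost = 0.58·2.177 + 6.57·1 = 7.8327.

$7.83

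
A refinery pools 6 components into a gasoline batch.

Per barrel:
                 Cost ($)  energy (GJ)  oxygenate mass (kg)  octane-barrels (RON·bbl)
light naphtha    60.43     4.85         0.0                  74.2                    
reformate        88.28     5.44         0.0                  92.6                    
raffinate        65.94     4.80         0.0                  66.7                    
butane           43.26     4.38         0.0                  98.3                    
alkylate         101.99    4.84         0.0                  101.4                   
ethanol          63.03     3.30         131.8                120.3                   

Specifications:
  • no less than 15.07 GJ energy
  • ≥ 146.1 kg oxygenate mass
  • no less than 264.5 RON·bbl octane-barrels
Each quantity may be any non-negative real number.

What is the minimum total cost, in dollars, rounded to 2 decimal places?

$182.58

Let x1 = barrels of light naphtha, x2 = barrels of reformate, x3 = barrels of raffinate, x4 = barrels of butane, x5 = barrels of alkylate, x6 = barrels of ethanol.
min 60.43x1 + 88.28x2 + 65.94x3 + 43.26x4 + 101.99x5 + 63.03x6 s.t.:
  4.85x1 + 5.44x2 + 4.8x3 + 4.38x4 + 4.84x5 + 3.3x6 ≥ 15.07   (energy)
  131.8x6 ≥ 146.1   (oxygenate mass)
  74.2x1 + 92.6x2 + 66.7x3 + 98.3x4 + 101.4x5 + 120.3x6 ≥ 264.5   (octane-barrels)
  x1, x2, x3, x4, x5, x6 ≥ 0.
The minimum-cost mix takes nothing from light naphtha, reformate, raffinate, alkylate — only butane, ethanol. Binding constraints: energy and oxygenate mass.
So butane = 2.6055 barrels, ethanol = 1.1085 barrels.
Objective = 43.26·2.6055 + 63.03·1.1085 = 182.5827.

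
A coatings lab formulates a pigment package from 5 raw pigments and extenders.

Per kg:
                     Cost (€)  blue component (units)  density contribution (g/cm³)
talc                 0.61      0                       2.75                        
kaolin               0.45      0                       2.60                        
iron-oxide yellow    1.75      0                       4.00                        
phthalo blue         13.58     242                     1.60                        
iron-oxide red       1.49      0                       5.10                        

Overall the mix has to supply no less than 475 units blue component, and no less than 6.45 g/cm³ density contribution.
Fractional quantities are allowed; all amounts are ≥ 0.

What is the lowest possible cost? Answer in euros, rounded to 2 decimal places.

€27.23

Let x1 = kg of talc, x2 = kg of kaolin, x3 = kg of iron-oxide yellow, x4 = kg of phthalo blue, x5 = kg of iron-oxide red.
Minimize 0.61x1 + 0.45x2 + 1.75x3 + 13.58x4 + 1.49x5 s.t.:
  242x4 ≥ 475   (blue component)
  2.75x1 + 2.6x2 + 4x3 + 1.6x4 + 5.1x5 ≥ 6.45   (density contribution)
  x1, x2, x3, x4, x5 ≥ 0.
At the optimum only kaolin, phthalo blue are positive (talc, iron-oxide yellow, iron-oxide red = 0). Binding constraints: blue component and density contribution.
That vertex is x2 = 1.273, x4 = 1.963.
Total cost: 0.45·1.273 + 13.58·1.963 = 27.2304.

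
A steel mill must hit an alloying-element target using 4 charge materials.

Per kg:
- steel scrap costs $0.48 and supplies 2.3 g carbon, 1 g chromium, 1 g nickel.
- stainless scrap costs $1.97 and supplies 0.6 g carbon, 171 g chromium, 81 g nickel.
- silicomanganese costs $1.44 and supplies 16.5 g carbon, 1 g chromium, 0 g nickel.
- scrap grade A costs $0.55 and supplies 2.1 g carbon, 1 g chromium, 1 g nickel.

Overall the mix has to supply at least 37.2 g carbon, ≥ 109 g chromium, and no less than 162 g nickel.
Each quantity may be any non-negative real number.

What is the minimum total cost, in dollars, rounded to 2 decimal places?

Let x1 = kg of steel scrap, x2 = kg of stainless scrap, x3 = kg of silicomanganese, x4 = kg of scrap grade A.
Minimise 0.48x1 + 1.97x2 + 1.44x3 + 0.55x4 subject to:
  2.3x1 + 0.6x2 + 16.5x3 + 2.1x4 ≥ 37.2   (carbon)
  1x1 + 171x2 + 1x3 + 1x4 ≥ 109   (chromium)
  1x1 + 81x2 + 1x4 ≥ 162   (nickel)
  x1, x2, x3, x4 ≥ 0.
The optimal basis is {stainless scrap, silicomanganese}; steel scrap, scrap grade A drop out. Binding constraints: carbon and nickel.
Solving gives x2 = 2, x3 = 2.182.
Total cost: 1.97·2 + 1.44·2.182 = 7.0821.

$7.08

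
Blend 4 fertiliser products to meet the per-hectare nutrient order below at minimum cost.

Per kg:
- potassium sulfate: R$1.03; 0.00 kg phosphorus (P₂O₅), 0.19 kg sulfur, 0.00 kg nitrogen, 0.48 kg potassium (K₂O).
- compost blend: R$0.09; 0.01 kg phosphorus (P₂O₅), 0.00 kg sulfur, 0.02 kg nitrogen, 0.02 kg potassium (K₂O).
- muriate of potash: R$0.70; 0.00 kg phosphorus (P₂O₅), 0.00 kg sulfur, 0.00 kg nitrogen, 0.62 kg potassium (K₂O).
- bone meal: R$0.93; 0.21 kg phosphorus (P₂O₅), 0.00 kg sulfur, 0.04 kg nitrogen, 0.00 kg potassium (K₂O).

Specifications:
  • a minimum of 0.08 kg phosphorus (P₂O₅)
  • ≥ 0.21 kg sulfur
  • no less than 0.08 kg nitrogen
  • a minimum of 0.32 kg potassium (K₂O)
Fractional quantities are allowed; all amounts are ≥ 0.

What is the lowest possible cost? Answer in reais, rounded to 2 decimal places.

R$1.66

Let x1 = kg of potassium sulfate, x2 = kg of compost blend, x3 = kg of muriate of potash, x4 = kg of bone meal.
Minimise 1.03x1 + 0.09x2 + 0.7x3 + 0.93x4 s.t.:
  0.01x2 + 0.21x4 ≥ 0.08   (phosphorus (P₂O₅))
  0.19x1 ≥ 0.21   (sulfur)
  0.02x2 + 0.04x4 ≥ 0.08   (nitrogen)
  0.48x1 + 0.02x2 + 0.62x3 ≥ 0.32   (potassium (K₂O))
  x1, x2, x3, x4 ≥ 0.
The cheapest feasible vertex uses only potassium sulfate, compost blend, bone meal; muriate of potash is not used. There the phosphorus (P₂O₅), sulfur, nitrogen constraints are tight.
So potassium sulfate = 1.105 kg, compost blend = 3.579 kg, bone meal = 0.2105 kg.
Cost = 1.03·1.105 + 0.09·3.579 + 0.93·0.2105 = 1.6560.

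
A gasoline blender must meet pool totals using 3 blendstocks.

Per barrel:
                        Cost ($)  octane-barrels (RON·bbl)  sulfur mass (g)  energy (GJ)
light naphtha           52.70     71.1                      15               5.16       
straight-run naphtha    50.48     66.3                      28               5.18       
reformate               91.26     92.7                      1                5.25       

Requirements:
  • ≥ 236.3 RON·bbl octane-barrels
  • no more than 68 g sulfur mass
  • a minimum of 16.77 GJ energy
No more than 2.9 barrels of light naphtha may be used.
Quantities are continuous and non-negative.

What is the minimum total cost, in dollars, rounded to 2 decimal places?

$175.76

This is a linear program. Let x1 = barrels of light naphtha, x2 = barrels of straight-run naphtha, x3 = barrels of reformate.
min 52.7x1 + 50.48x2 + 91.26x3 with:
  71.1x1 + 66.3x2 + 92.7x3 ≥ 236.3   (octane-barrels)
  15x1 + 28x2 + 1x3 ≤ 68   (sulfur mass)
  5.16x1 + 5.18x2 + 5.25x3 ≥ 16.77   (energy)
  x1 ≤ 2.9
  x1, x2, x3 ≥ 0.
The cheapest feasible vertex uses only light naphtha, straight-run naphtha; reformate is not used. Binding constraints: octane-barrels and the light naphtha cap.
That vertex is x1 = 2.9, x2 = 0.45415.
Objective = 52.7·2.9 + 50.48·0.45415 = 175.7555.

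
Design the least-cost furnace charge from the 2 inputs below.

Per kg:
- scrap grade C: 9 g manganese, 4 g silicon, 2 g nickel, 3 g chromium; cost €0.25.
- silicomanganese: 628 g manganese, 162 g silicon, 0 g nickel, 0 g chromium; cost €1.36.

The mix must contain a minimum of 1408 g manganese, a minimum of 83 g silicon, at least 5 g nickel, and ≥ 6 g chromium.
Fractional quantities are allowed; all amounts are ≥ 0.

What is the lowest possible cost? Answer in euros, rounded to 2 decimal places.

Let x1 = kg of scrap grade C, x2 = kg of silicomanganese.
min 0.25x1 + 1.36x2 with:
  9x1 + 628x2 ≥ 1408   (manganese)
  4x1 + 162x2 ≥ 83   (silicon)
  2x1 ≥ 5   (nickel)
  3x1 ≥ 6   (chromium)
  x1, x2 ≥ 0.
Both inputs are positive at the optimum. Binding constraints: manganese and nickel.
Optimal quantities: scrap grade C = 2.5 kg, silicomanganese = 2.206 kg.
Cost = 0.25·2.5 + 1.36·2.206 = 3.6252.

€3.63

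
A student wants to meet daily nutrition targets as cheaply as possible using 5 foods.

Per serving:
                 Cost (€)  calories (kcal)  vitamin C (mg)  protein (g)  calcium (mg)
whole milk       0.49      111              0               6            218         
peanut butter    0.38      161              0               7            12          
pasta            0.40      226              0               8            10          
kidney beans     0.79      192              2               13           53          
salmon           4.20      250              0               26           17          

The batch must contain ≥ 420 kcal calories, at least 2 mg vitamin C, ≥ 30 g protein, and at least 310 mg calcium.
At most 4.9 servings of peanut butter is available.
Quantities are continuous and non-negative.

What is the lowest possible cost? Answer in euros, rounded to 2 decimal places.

Treat it as an LP. Let x1 = servings of whole milk, x2 = servings of peanut butter, x3 = servings of pasta, x4 = servings of kidney beans, x5 = servings of salmon.
min 0.49x1 + 0.38x2 + 0.4x3 + 0.79x4 + 4.2x5 s.t.:
  111x1 + 161x2 + 226x3 + 192x4 + 250x5 ≥ 420   (calories)
  2x4 ≥ 2   (vitamin C)
  6x1 + 7x2 + 8x3 + 13x4 + 26x5 ≥ 30   (protein)
  218x1 + 12x2 + 10x3 + 53x4 + 17x5 ≥ 310   (calcium)
  x2 ≤ 4.9
  x1, x2, x3, x4, x5 ≥ 0.
At the optimum only whole milk, pasta, kidney beans are positive (peanut butter, salmon = 0). The vitamin C, protein, calcium requirements are met with equality.
Solving gives x1 = 1.12, x3 = 1.285, x4 = 1.
Total cost: 0.49·1.12 + 0.4·1.285 + 0.79·1 = 1.8528.

€1.85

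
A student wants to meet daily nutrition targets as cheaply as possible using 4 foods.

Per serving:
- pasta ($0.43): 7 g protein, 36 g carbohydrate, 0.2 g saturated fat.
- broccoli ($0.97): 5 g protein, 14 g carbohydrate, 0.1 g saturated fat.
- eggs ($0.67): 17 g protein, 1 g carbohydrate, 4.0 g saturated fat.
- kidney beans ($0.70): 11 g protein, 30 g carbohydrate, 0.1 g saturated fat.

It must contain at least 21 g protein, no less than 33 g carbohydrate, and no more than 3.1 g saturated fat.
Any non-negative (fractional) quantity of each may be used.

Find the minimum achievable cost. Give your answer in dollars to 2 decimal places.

This is a linear program. Let x1 = servings of pasta, x2 = servings of broccoli, x3 = servings of eggs, x4 = servings of kidney beans.
min 0.43x1 + 0.97x2 + 0.67x3 + 0.7x4 s.t.:
  7x1 + 5x2 + 17x3 + 11x4 ≥ 21   (protein)
  36x1 + 14x2 + 1x3 + 30x4 ≥ 33   (carbohydrate)
  0.2x1 + 0.1x2 + 4x3 + 0.1x4 ≤ 3.1   (saturated fat)
  x1, x2, x3, x4 ≥ 0.
At the optimum only pasta, eggs are positive (broccoli, kidney beans = 0). The protein and saturated fat requirements are met with equality.
So pasta = 1.272 servings, eggs = 0.7114 servings.
Cost = 0.43·1.272 + 0.67·0.7114 = 1.0236.

$1.02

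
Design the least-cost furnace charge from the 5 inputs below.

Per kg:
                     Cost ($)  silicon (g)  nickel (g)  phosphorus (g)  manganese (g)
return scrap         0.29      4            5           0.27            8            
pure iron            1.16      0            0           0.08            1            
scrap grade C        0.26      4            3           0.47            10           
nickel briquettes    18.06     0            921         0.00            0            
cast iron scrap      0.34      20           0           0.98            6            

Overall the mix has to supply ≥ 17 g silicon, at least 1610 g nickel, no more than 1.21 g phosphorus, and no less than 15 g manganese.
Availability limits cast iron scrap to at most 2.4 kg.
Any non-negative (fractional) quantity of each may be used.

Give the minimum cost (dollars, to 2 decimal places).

$32.01

Let x1 = kg of return scrap, x2 = kg of pure iron, x3 = kg of scrap grade C, x4 = kg of nickel briquettes, x5 = kg of cast iron scrap.
Minimise 0.29x1 + 1.16x2 + 0.26x3 + 18.06x4 + 0.34x5 subject to:
  4x1 + 4x3 + 20x5 ≥ 17   (silicon)
  5x1 + 3x3 + 921x4 ≥ 1610   (nickel)
  0.27x1 + 0.08x2 + 0.47x3 + 0.98x5 ≤ 1.21   (phosphorus)
  8x1 + 1x2 + 10x3 + 6x5 ≥ 15   (manganese)
  x5 ≤ 2.4
  x1, x2, x3, x4, x5 ≥ 0.
At the optimum only scrap grade C, nickel briquettes, cast iron scrap are positive (return scrap, pure iron = 0). Binding constraints: silicon, nickel, manganese.
Solving gives x3 = 1.125, x4 = 1.7444, x5 = 0.625.
Cost = 0.26·1.125 + 18.06·1.7444 + 0.34·0.625 = 32.0089.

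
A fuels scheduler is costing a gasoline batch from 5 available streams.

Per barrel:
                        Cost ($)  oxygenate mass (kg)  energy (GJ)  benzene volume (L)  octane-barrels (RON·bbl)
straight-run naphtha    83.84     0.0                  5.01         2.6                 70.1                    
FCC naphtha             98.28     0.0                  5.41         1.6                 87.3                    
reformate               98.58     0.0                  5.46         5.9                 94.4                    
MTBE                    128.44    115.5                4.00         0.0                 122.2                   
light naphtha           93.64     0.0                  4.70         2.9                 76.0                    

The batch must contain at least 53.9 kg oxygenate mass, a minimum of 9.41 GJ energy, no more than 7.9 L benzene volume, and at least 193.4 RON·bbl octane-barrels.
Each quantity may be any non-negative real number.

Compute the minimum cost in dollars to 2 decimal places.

$202.42

Let x1 = barrels of straight-run naphtha, x2 = barrels of FCC naphtha, x3 = barrels of reformate, x4 = barrels of MTBE, x5 = barrels of light naphtha.
Minimize 83.84x1 + 98.28x2 + 98.58x3 + 128.44x4 + 93.64x5 s.t.:
  115.5x4 ≥ 53.9   (oxygenate mass)
  5.01x1 + 5.41x2 + 5.46x3 + 4x4 + 4.7x5 ≥ 9.41   (energy)
  2.6x1 + 1.6x2 + 5.9x3 + 2.9x5 ≤ 7.9   (benzene volume)
  70.1x1 + 87.3x2 + 94.4x3 + 122.2x4 + 76x5 ≥ 193.4   (octane-barrels)
  x1, x2, x3, x4, x5 ≥ 0.
The minimum-cost mix takes nothing from straight-run naphtha, FCC naphtha, light naphtha — only reformate, MTBE. The benzene volume and octane-barrels requirements are met with equality.
Optimal quantities: reformate = 1.339 barrels, MTBE = 0.5483 barrels.
Objective = 98.58·1.339 + 128.44·0.5483 = 202.4223.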